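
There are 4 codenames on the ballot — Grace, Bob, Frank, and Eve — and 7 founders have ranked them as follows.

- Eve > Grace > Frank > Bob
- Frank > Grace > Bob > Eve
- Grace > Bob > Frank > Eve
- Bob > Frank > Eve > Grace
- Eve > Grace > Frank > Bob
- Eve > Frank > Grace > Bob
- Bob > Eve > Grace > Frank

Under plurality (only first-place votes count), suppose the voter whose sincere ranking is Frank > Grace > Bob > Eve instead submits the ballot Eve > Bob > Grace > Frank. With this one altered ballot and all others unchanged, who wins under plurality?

Eve

First-place totals with the altered ballot: Grace 1, Bob 2, Frank 0, Eve 4.
The winner is unchanged: still Eve.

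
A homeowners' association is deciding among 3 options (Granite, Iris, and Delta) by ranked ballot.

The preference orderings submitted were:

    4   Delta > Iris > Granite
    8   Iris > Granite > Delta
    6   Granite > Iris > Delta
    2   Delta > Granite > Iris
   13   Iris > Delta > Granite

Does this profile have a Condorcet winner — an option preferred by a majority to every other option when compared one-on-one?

Head-to-head results (33 voters total):
Granite vs Iris: Iris wins 25–8.
Granite vs Delta: Delta wins 19–14.
Iris vs Delta: Iris wins 27–6.
Iris beats each rival — Granite (25–8), Delta (27–6) — so Iris is the Condorcet winner.

Yes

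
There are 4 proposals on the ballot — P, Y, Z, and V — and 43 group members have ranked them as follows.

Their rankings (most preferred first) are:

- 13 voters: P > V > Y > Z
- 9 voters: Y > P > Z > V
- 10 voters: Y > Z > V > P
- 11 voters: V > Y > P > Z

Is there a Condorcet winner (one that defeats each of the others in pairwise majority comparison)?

No

Head-to-head results (43 voters total):
P vs Y: Y wins 30–13.
P vs Z: P wins 33–10.
P vs V: P wins 22–21.
Y vs Z: Y wins 43–0.
Y vs V: V wins 24–19.
Z vs V: V wins 24–19.
No candidate beats all others: P beats V beats Y beats P, a majority cycle.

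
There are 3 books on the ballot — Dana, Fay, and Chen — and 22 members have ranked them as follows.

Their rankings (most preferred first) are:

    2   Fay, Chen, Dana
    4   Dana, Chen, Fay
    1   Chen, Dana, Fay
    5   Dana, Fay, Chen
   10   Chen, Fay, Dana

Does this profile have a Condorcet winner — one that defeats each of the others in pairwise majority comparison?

Yes

Head-to-head results (22 voters total):
Dana vs Fay: Fay wins 12–10.
Dana vs Chen: Chen wins 13–9.
Fay vs Chen: Chen wins 15–7.
Chen beats each rival — Dana (13–9), Fay (15–7) — so Chen is the Condorcet winner.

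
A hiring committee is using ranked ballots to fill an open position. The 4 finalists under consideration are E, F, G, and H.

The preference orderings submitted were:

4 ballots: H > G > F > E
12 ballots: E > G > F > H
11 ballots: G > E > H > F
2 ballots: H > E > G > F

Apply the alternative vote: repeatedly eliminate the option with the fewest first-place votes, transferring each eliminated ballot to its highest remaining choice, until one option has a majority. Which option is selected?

G

Round 1: E 12, G 11, H 6, F 0. F has the fewest and is eliminated.
Round 2: E 12, G 11, H 6. H has the fewest and is eliminated.
Round 3: G 15, E 14. G has a majority.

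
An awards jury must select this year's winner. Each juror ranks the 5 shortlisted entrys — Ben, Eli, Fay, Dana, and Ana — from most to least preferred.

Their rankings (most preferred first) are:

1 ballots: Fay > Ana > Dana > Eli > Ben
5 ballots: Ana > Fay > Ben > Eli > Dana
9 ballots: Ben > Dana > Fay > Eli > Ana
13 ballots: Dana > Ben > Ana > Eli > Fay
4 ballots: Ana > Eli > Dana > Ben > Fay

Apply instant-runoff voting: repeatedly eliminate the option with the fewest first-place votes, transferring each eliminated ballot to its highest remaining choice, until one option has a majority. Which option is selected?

Dana

Round 1: Dana 13, Ben 9, Ana 9, Fay 1, Eli 0. Eli has the fewest and is eliminated.
Round 2: Dana 13, Ben 9, Ana 9, Fay 1. Fay has the fewest and is eliminated.
Round 3: Dana 13, Ana 10, Ben 9. Ben has the fewest and is eliminated.
Round 4: Dana 22, Ana 10. Dana has a majority.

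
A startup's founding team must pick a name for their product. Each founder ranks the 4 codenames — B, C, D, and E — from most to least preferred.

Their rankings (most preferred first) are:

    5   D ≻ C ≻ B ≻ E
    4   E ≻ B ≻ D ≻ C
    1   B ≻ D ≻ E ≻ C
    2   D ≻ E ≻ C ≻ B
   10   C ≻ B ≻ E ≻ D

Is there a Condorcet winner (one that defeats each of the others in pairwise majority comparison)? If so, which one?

No Condorcet winner

Head-to-head results (22 voters total):
B vs C: C wins 17–5.
B vs D: B wins 15–7.
B vs E: B wins 16–6.
C vs D: D wins 12–10.
C vs E: C wins 15–7.
D vs E: E wins 14–8.
No candidate beats all others: B beats D beats C beats B, a majority cycle.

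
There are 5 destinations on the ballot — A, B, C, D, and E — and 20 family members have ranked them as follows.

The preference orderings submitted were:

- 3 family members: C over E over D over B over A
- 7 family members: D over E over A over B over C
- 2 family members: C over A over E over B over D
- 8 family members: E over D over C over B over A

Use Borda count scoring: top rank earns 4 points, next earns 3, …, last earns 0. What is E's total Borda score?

Borda scores:
  A: 3·0 + 7·2 + 2·3 + 8·0 = 20
  B: 3·1 + 7·1 + 2·1 + 8·1 = 20
  C: 3·4 + 7·0 + 2·4 + 8·2 = 36
  D: 3·2 + 7·4 + 2·0 + 8·3 = 58
  E: 3·3 + 7·3 + 2·2 + 8·4 = 66

66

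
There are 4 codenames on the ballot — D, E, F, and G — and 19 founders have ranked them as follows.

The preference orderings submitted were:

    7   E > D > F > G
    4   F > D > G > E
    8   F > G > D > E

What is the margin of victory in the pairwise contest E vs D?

Ballots ranking E above D: 7.
Ballots ranking D above E: 4+8 = 12.
D wins 12–7, a margin of 5.

5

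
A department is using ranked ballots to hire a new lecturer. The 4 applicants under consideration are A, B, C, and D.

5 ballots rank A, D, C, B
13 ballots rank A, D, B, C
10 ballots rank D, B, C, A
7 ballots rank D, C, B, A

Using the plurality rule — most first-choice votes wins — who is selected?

A

First-place vote totals:
  A: 18
  B: 0
  C: 0
  D: 17
A has the most first-place votes.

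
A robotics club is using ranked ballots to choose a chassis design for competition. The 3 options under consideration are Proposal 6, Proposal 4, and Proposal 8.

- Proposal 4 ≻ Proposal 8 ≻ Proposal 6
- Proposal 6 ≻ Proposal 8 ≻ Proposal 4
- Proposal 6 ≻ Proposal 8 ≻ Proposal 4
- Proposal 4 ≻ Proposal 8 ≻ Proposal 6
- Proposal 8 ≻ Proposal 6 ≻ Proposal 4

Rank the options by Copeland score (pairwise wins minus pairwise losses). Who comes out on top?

Proposal 8

Pairwise results:
  Proposal 6 vs Proposal 4: Proposal 6 wins 3–2.
  Proposal 6 vs Proposal 8: Proposal 8 wins 3–2.
  Proposal 4 vs Proposal 8: Proposal 8 wins 3–2.
Copeland scores (wins − losses):
  Proposal 6: 1 − 1 = 0
  Proposal 4: 0 − 2 = -2
  Proposal 8: 2 − 0 = 2
Proposal 8 has the best Copeland score.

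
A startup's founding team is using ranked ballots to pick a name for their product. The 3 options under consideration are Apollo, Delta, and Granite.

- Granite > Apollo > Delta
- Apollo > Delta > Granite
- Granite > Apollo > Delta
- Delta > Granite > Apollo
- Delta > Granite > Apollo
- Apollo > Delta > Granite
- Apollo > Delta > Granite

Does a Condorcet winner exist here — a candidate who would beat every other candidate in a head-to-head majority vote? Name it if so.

No Condorcet winner

Head-to-head results (7 voters total):
Apollo vs Delta: Apollo wins 5–2.
Apollo vs Granite: Granite wins 4–3.
Delta vs Granite: Delta wins 5–2.
No candidate beats all others: Apollo beats Delta beats Granite beats Apollo, a majority cycle.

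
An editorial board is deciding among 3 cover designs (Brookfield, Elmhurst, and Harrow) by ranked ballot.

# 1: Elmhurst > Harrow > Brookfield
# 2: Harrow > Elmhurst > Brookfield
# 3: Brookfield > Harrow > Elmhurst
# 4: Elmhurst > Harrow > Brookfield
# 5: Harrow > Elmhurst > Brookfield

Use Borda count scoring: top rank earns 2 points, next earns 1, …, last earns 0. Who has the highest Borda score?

Borda scores:
  Brookfield: 0 + 0 + 2 + 0 + 0 = 2
  Elmhurst: 2 + 1 + 0 + 2 + 1 = 6
  Harrow: 1 + 2 + 1 + 1 + 2 = 7
Harrow has the highest total.

Harrow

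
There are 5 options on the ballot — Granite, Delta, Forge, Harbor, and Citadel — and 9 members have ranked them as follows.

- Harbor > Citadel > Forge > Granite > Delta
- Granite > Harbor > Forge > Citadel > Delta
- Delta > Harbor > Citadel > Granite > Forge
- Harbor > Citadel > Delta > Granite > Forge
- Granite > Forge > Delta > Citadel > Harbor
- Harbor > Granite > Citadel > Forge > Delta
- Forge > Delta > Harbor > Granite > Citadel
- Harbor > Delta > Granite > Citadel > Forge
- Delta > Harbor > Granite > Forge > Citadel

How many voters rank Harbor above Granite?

Ballots ranking Harbor above Granite: 7.
Ballots ranking Granite above Harbor: 2.
So 7 of 9 voters prefer Harbor to Granite.

7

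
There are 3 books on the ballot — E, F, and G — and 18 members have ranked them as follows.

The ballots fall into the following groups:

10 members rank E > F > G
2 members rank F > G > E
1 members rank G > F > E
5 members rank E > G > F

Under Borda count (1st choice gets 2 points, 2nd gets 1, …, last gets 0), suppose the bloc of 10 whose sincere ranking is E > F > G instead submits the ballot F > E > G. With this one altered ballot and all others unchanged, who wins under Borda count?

F

Borda totals with the altered ballot: E 20, F 25, G 9.
The switch changes the winner from E to F.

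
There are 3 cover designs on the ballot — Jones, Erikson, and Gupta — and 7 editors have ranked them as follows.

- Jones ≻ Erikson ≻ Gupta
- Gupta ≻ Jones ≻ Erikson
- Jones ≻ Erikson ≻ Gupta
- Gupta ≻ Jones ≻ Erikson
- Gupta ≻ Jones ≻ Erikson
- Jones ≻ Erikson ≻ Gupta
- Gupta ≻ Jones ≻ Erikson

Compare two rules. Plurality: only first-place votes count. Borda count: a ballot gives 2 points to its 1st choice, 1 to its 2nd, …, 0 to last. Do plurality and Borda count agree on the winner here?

No

Plurality first-place counts: Jones 3, Erikson 0, Gupta 4 → Gupta.
Borda totals: Jones 10, Erikson 3, Gupta 8 → Jones.
The two rules disagree: plurality picks Gupta, Borda picks Jones.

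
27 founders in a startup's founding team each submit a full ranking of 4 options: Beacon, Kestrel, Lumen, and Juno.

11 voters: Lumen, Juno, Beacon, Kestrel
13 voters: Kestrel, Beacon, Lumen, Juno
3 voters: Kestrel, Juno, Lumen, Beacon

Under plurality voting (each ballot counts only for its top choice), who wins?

Kestrel

First-place vote totals:
  Beacon: 0
  Kestrel: 16
  Lumen: 11
  Juno: 0
Kestrel has the most first-place votes.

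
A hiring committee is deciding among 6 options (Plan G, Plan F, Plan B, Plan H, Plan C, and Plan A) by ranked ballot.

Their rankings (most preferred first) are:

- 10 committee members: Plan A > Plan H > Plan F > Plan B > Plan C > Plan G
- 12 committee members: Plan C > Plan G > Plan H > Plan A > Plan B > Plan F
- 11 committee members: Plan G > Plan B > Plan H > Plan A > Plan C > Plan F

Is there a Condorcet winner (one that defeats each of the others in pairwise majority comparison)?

Head-to-head results (33 voters total):
Plan G vs Plan F: Plan G wins 23–10.
Plan G vs Plan B: Plan G wins 23–10.
Plan G vs Plan H: Plan G wins 23–10.
Plan G vs Plan C: Plan C wins 22–11.
Plan G vs Plan A: Plan G wins 23–10.
Plan F vs Plan B: Plan B wins 23–10.
Plan F vs Plan H: Plan H wins 33–0.
Plan F vs Plan C: Plan C wins 23–10.
Plan F vs Plan A: Plan A wins 33–0.
Plan B vs Plan H: Plan H wins 22–11.
Plan B vs Plan C: Plan B wins 21–12.
Plan B vs Plan A: Plan A wins 22–11.
Plan H vs Plan C: Plan H wins 21–12.
Plan H vs Plan A: Plan H wins 23–10.
Plan C vs Plan A: Plan A wins 21–12.
No candidate beats all others: Plan G beats Plan B beats Plan C beats Plan G, a majority cycle.

No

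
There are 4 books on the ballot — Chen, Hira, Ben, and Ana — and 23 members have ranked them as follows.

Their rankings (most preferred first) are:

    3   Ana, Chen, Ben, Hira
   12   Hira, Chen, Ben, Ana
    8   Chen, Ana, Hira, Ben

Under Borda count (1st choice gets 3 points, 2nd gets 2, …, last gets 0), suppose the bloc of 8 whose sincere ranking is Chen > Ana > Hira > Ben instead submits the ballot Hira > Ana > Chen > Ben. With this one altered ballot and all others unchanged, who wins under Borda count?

Borda totals with the altered ballot: Chen 38, Hira 60, Ben 15, Ana 25.
The switch changes the winner from Chen to Hira.

Hira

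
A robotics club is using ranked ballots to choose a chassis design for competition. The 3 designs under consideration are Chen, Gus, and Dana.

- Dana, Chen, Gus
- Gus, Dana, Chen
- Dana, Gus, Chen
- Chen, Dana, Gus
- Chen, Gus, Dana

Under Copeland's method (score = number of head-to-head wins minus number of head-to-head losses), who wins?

Dana

Pairwise results:
  Chen vs Gus: Chen wins 3–2.
  Chen vs Dana: Dana wins 3–2.
  Gus vs Dana: Dana wins 3–2.
Copeland scores (wins − losses):
  Chen: 1 − 1 = 0
  Gus: 0 − 2 = -2
  Dana: 2 − 0 = 2
Dana has the best Copeland score.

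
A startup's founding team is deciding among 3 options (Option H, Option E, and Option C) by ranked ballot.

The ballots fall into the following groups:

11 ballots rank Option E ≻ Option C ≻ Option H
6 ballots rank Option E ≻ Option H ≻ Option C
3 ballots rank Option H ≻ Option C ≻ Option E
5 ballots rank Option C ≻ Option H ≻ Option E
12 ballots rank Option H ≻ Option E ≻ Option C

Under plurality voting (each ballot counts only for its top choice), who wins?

Option E

First-place vote totals:
  Option H: 15
  Option E: 17
  Option C: 5
Option E has the most first-place votes.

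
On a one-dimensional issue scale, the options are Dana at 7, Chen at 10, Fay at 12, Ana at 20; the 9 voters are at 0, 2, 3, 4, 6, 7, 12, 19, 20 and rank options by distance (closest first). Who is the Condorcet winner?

Dana

With single-peaked preferences on a line, the Condorcet winner is the candidate closest to the median voter.
The median voter (position 6) is closest to Dana at 7.
Check: Dana vs Chen — voters closer to Dana: 6 of 9.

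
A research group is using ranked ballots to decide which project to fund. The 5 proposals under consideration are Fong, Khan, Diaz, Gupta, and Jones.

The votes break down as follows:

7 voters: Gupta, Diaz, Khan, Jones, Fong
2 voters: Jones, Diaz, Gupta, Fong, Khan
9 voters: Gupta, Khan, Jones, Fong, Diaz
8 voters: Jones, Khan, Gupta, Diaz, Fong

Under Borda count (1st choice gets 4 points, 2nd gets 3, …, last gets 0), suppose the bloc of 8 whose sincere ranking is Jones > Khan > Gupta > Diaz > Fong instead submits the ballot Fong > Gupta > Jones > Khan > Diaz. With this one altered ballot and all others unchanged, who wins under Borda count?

Borda totals with the altered ballot: Fong 43, Khan 49, Diaz 27, Gupta 92, Jones 49.
The winner is unchanged: still Gupta.

Gupta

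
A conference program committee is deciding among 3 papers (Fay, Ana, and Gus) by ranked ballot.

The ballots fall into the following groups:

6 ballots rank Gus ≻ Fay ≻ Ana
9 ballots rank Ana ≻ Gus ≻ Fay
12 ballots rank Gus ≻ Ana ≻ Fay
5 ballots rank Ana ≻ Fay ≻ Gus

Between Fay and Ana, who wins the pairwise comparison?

Ballots ranking Fay above Ana: 6.
Ballots ranking Ana above Fay: 9+12+5 = 26.
Ana wins the head-to-head, 26–6.

Ana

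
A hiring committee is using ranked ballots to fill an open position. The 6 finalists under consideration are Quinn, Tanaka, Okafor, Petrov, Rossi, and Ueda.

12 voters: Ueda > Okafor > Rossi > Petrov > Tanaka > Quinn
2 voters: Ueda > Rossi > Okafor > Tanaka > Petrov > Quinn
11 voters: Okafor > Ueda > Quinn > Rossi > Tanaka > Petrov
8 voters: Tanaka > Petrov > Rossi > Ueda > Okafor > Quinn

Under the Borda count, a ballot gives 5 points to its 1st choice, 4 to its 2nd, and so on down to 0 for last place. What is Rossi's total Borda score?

Borda scores:
  Quinn: 12·0 + 2·0 + 11·3 + 8·0 = 33
  Tanaka: 12·1 + 2·2 + 11·1 + 8·5 = 67
  Okafor: 12·4 + 2·3 + 11·5 + 8·1 = 117
  Petrov: 12·2 + 2·1 + 11·0 + 8·4 = 58
  Rossi: 12·3 + 2·4 + 11·2 + 8·3 = 90
  Ueda: 12·5 + 2·5 + 11·4 + 8·2 = 130

90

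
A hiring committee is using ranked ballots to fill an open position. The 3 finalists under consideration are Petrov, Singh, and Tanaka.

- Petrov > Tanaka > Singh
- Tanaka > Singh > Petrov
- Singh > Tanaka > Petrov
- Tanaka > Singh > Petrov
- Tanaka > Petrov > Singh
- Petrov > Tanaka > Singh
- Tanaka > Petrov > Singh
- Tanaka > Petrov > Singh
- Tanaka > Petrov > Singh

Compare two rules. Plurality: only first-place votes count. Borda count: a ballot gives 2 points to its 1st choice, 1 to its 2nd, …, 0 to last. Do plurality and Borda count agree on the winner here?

Plurality first-place counts: Petrov 2, Singh 1, Tanaka 6 → Tanaka.
Borda totals: Petrov 8, Singh 4, Tanaka 15 → Tanaka.
The two rules agree on Tanaka.

Yes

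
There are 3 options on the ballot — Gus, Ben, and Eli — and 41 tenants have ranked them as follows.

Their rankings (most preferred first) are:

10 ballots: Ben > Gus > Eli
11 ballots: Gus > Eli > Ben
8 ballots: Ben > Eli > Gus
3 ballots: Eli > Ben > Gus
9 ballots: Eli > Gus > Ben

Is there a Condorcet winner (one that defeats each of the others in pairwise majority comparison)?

Head-to-head results (41 voters total):
Gus vs Ben: Ben wins 21–20.
Gus vs Eli: Gus wins 21–20.
Ben vs Eli: Eli wins 23–18.
No candidate beats all others: Gus beats Eli beats Ben beats Gus, a majority cycle.

No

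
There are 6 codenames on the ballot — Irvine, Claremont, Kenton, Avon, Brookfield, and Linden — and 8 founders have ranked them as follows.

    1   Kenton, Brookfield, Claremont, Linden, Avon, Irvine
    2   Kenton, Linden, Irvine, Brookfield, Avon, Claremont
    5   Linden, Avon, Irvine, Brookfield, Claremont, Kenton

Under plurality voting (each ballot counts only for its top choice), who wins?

First-place vote totals:
  Irvine: 0
  Claremont: 0
  Kenton: 3
  Avon: 0
  Brookfield: 0
  Linden: 5
Linden has the most first-place votes.

Linden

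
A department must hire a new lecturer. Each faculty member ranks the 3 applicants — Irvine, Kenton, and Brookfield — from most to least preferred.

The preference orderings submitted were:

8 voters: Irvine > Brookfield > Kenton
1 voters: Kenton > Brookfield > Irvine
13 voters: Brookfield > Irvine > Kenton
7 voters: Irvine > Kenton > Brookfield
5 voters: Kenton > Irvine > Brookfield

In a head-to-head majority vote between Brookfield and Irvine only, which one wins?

Ballots ranking Brookfield above Irvine: 1+13 = 14.
Ballots ranking Irvine above Brookfield: 8+7+5 = 20.
Irvine wins the head-to-head, 20–14.

Irvine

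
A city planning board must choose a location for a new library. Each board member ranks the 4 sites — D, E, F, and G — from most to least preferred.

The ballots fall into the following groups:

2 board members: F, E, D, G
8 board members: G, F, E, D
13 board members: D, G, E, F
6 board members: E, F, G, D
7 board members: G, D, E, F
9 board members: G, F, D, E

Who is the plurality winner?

G

First-place vote totals:
  D: 13
  E: 6
  F: 2
  G: 24
G has the most first-place votes.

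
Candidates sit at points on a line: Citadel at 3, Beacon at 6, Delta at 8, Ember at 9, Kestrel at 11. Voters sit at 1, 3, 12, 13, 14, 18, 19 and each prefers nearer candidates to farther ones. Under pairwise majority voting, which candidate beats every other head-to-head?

Kestrel

With single-peaked preferences on a line, the Condorcet winner is the candidate closest to the median voter.
The median voter (position 13) is closest to Kestrel at 11.
Check: Kestrel vs Ember — voters closer to Kestrel: 5 of 7.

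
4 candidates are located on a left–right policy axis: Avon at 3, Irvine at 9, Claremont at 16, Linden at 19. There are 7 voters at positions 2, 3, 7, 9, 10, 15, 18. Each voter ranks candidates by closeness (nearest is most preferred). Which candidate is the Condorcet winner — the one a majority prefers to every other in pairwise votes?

Irvine

With single-peaked preferences on a line, the Condorcet winner is the candidate closest to the median voter.
The median voter (position 9) is closest to Irvine at 9.
Check: Irvine vs Claremont — voters closer to Irvine: 5 of 7.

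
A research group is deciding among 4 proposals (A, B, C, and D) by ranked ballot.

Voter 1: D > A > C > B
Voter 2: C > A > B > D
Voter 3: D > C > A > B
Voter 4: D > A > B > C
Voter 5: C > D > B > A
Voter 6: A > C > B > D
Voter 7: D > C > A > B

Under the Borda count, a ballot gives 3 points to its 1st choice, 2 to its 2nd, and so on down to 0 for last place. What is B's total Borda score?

Borda scores:
  A: 2 + 2 + 1 + 2 + 0 + 3 + 1 = 11
  B: 0 + 1 + 0 + 1 + 1 + 1 + 0 = 4
  C: 1 + 3 + 2 + 0 + 3 + 2 + 2 = 13
  D: 3 + 0 + 3 + 3 + 2 + 0 + 3 = 14

4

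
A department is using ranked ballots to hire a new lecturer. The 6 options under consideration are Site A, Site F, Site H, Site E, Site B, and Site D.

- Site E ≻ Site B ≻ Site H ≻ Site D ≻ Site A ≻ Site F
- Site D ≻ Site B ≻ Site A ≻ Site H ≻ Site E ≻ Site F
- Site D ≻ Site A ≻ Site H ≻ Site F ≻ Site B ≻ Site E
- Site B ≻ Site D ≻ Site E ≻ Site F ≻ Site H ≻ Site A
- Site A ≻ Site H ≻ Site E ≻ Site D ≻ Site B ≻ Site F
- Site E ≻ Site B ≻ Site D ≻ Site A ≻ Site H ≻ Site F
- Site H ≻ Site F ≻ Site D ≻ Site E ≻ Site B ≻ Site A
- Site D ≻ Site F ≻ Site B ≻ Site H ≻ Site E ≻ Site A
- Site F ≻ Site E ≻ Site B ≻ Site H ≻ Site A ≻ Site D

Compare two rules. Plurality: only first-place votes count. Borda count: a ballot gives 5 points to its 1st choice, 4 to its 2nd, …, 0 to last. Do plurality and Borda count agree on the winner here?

Plurality first-place counts: Site A 1, Site F 1, Site H 1, Site E 2, Site B 1, Site D 3 → Site D.
Borda totals: Site A 16, Site F 17, Site H 23, Site E 24, Site B 26, Site D 29 → Site D.
The two rules agree on Site D.

Yes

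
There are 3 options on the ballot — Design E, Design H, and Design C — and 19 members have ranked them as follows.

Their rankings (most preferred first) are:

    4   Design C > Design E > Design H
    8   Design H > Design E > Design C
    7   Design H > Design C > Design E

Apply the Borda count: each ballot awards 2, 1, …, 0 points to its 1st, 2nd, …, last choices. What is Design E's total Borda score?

Borda scores:
  Design E: 4·1 + 8·1 + 7·0 = 12
  Design H: 4·0 + 8·2 + 7·2 = 30
  Design C: 4·2 + 8·0 + 7·1 = 15

12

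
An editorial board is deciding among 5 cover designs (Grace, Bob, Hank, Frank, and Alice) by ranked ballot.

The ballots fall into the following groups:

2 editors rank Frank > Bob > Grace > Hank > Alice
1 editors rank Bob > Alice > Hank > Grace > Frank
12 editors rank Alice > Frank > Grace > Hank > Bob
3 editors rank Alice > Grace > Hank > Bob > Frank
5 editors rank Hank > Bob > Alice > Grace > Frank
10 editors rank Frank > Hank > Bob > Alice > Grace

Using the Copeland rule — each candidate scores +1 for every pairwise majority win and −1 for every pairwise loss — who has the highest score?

Frank

Pairwise results:
  Grace vs Bob: Bob wins 18–15.
  Grace vs Hank: Grace wins 17–16.
  Grace vs Frank: Frank wins 24–9.
  Grace vs Alice: Alice wins 31–2.
  Bob vs Hank: Hank wins 30–3.
  Bob vs Frank: Frank wins 24–9.
  Bob vs Alice: Bob wins 18–15.
  Hank vs Frank: Frank wins 24–9.
  Hank vs Alice: Hank wins 17–16.
  Frank vs Alice: Alice wins 21–12.
Copeland scores (wins − losses):
  Grace: 1 − 3 = -2
  Bob: 2 − 2 = 0
  Hank: 2 − 2 = 0
  Frank: 3 − 1 = 2
  Alice: 2 − 2 = 0
Frank has the best Copeland score.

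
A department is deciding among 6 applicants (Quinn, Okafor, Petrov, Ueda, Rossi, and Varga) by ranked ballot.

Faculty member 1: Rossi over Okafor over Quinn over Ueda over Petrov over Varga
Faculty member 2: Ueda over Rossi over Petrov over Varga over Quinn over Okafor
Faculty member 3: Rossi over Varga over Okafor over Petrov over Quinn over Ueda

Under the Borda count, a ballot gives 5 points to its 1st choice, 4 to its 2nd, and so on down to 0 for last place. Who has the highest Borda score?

Rossi

Borda scores:
  Quinn: 3 + 1 + 1 = 5
  Okafor: 4 + 0 + 3 = 7
  Petrov: 1 + 3 + 2 = 6
  Ueda: 2 + 5 + 0 = 7
  Rossi: 5 + 4 + 5 = 14
  Varga: 0 + 2 + 4 = 6
Rossi has the highest total.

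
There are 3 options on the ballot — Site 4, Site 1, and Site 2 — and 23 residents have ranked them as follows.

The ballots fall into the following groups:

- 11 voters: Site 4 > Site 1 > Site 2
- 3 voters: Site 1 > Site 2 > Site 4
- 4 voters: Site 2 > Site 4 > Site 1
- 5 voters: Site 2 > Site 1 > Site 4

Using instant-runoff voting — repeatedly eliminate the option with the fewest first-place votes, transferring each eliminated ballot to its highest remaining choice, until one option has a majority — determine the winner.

Round 1: Site 4 11, Site 2 9, Site 1 3. Site 1 has the fewest and is eliminated.
Round 2: Site 2 12, Site 4 11. Site 2 has a majority.

Site 2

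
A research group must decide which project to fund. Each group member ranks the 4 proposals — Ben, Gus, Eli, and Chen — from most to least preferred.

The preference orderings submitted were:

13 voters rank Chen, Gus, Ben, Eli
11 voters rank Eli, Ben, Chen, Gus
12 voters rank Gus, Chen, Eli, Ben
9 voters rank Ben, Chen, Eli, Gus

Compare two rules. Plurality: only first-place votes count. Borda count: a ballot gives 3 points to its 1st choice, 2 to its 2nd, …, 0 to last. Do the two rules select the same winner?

Plurality first-place counts: Ben 9, Gus 12, Eli 11, Chen 13 → Chen.
Borda totals: Ben 62, Gus 62, Eli 54, Chen 92 → Chen.
The two rules agree on Chen.

Yes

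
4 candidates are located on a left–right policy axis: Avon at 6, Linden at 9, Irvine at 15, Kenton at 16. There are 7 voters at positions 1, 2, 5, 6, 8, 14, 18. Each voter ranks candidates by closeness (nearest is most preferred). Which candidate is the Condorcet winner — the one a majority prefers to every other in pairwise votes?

With single-peaked preferences on a line, the Condorcet winner is the candidate closest to the median voter.
The median voter (position 6) is closest to Avon at 6.
Check: Avon vs Irvine — voters closer to Avon: 5 of 7.

Avon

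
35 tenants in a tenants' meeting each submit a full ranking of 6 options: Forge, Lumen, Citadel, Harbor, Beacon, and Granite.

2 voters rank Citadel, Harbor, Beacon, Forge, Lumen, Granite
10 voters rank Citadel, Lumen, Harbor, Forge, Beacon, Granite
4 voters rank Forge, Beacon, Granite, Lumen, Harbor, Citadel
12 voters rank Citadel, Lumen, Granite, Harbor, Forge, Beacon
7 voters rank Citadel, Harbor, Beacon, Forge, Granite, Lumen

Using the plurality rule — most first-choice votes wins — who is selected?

Citadel

First-place vote totals:
  Forge: 4
  Lumen: 0
  Citadel: 31
  Harbor: 0
  Beacon: 0
  Granite: 0
Citadel has the most first-place votes.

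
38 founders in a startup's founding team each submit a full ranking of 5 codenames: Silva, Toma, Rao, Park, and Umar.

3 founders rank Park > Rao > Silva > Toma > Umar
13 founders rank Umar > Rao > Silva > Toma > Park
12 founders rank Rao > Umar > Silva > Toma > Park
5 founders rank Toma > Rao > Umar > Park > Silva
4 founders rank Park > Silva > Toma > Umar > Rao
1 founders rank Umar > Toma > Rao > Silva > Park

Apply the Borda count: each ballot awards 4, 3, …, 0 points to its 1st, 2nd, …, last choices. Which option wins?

Borda scores:
  Silva: 3·2 + 13·2 + 12·2 + 5·0 + 4·3 + 1 = 69
  Toma: 3·1 + 13·1 + 12·1 + 5·4 + 4·2 + 3 = 59
  Rao: 3·3 + 13·3 + 12·4 + 5·3 + 4·0 + 2 = 113
  Park: 3·4 + 13·0 + 12·0 + 5·1 + 4·4 + 0 = 33
  Umar: 3·0 + 13·4 + 12·3 + 5·2 + 4·1 + 4 = 106
Rao has the highest total.

Rao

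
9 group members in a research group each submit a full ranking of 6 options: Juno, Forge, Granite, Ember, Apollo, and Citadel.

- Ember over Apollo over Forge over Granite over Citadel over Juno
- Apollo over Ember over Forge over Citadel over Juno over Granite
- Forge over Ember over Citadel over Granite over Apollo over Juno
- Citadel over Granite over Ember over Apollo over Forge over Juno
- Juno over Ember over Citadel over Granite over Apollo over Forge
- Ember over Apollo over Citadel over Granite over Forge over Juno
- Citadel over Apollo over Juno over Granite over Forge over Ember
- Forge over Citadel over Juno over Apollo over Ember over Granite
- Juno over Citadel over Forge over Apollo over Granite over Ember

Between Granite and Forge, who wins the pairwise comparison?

Forge

Ballots ranking Granite above Forge: 4.
Ballots ranking Forge above Granite: 5.
Forge wins the head-to-head, 5–4.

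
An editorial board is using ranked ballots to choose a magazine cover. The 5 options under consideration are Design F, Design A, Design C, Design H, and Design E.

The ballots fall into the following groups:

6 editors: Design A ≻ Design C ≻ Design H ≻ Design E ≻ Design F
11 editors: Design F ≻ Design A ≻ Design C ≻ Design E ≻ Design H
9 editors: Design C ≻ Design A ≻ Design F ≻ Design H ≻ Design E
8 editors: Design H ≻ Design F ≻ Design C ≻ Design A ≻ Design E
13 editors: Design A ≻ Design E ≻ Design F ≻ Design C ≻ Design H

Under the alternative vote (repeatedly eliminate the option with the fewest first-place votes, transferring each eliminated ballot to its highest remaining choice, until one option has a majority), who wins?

Round 1: Design A 19, Design F 11, Design C 9, Design H 8, Design E 0. Design E has the fewest and is eliminated.
Round 2: Design A 19, Design F 11, Design C 9, Design H 8. Design H has the fewest and is eliminated.
Round 3: Design F 19, Design A 19, Design C 9. Design C has the fewest and is eliminated.
Round 4: Design A 28, Design F 19. Design A has a majority.

Design A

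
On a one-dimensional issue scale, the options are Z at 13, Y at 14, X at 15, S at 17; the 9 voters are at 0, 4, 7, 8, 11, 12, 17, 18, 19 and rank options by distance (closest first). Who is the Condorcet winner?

Z

With single-peaked preferences on a line, the Condorcet winner is the candidate closest to the median voter.
The median voter (position 11) is closest to Z at 13.
Check: Z vs X — voters closer to Z: 6 of 9.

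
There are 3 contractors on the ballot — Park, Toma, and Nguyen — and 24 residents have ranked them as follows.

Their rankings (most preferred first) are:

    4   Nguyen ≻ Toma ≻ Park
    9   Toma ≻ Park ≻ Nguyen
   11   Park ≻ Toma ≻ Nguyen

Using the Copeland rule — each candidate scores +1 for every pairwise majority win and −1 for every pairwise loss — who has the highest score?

Toma

Pairwise results:
  Park vs Toma: Toma wins 13–11.
  Park vs Nguyen: Park wins 20–4.
  Toma vs Nguyen: Toma wins 20–4.
Copeland scores (wins − losses):
  Park: 1 − 1 = 0
  Toma: 2 − 0 = 2
  Nguyen: 0 − 2 = -2
Toma has the best Copeland score.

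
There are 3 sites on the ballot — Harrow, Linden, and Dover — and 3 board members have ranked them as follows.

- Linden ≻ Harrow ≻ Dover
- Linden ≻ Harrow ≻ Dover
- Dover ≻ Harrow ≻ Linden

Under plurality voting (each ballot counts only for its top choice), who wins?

First-place vote totals:
  Harrow: 0
  Linden: 2
  Dover: 1
Linden has the most first-place votes.

Linden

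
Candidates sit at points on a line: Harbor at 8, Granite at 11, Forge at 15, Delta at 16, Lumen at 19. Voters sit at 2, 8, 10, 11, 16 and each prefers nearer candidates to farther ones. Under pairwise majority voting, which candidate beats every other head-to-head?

With single-peaked preferences on a line, the Condorcet winner is the candidate closest to the median voter.
The median voter (position 10) is closest to Granite at 11.
Check: Granite vs Harbor — voters closer to Granite: 3 of 5.

Granite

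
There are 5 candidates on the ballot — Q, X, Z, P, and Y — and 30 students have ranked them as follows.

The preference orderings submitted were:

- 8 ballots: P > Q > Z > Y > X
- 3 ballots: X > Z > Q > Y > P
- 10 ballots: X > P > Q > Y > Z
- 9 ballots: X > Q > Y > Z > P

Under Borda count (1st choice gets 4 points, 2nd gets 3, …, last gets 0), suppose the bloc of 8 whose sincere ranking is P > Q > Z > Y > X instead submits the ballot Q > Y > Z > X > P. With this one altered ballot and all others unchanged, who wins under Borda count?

X

Borda totals with the altered ballot: Q 85, X 96, Z 34, P 30, Y 55.
The winner is unchanged: still X.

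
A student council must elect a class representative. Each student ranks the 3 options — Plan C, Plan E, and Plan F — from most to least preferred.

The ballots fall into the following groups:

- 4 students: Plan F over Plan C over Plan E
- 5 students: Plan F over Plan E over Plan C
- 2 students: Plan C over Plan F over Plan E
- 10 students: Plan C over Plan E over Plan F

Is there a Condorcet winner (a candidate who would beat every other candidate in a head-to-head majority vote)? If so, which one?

Plan C

Head-to-head results (21 voters total):
Plan C vs Plan E: Plan C wins 16–5.
Plan C vs Plan F: Plan C wins 12–9.
Plan E vs Plan F: Plan F wins 11–10.
Plan C beats each rival — Plan E (16–5), Plan F (12–9) — so Plan C is the Condorcet winner.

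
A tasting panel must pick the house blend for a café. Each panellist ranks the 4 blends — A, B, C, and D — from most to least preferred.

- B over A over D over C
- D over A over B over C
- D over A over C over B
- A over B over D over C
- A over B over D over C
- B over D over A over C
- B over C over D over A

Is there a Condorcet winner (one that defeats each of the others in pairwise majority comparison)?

No

Head-to-head results (7 voters total):
A vs B: A wins 4–3.
A vs C: A wins 6–1.
A vs D: D wins 4–3.
B vs C: B wins 6–1.
B vs D: B wins 5–2.
C vs D: D wins 6–1.
No candidate beats all others: A beats B beats D beats A, a majority cycle.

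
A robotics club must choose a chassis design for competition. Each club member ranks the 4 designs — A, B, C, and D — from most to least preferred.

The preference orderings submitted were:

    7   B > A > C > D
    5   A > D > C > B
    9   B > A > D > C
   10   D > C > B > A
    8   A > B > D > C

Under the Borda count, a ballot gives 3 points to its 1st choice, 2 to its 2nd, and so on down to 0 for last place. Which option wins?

B

Borda scores:
  A: 7·2 + 5·3 + 9·2 + 10·0 + 8·3 = 71
  B: 7·3 + 5·0 + 9·3 + 10·1 + 8·2 = 74
  C: 7·1 + 5·1 + 9·0 + 10·2 + 8·0 = 32
  D: 7·0 + 5·2 + 9·1 + 10·3 + 8·1 = 57
B has the highest total.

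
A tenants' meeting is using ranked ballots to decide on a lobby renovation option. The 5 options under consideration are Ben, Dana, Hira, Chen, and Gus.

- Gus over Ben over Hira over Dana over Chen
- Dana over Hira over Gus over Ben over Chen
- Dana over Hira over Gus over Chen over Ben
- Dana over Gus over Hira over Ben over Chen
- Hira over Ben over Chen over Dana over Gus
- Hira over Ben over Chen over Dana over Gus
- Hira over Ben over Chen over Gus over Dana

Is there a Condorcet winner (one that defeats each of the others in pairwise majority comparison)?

Yes

Head-to-head results (7 voters total):
Ben vs Dana: Ben wins 4–3.
Ben vs Hira: Hira wins 6–1.
Ben vs Chen: Ben wins 6–1.
Ben vs Gus: Gus wins 4–3.
Dana vs Hira: Hira wins 4–3.
Dana vs Chen: Dana wins 4–3.
Dana vs Gus: Dana wins 5–2.
Hira vs Chen: Hira wins 7–0.
Hira vs Gus: Hira wins 5–2.
Chen vs Gus: Gus wins 4–3.
Hira beats each rival — Ben (6–1), Dana (4–3), Chen (7–0), Gus (5–2) — so Hira is the Condorcet winner.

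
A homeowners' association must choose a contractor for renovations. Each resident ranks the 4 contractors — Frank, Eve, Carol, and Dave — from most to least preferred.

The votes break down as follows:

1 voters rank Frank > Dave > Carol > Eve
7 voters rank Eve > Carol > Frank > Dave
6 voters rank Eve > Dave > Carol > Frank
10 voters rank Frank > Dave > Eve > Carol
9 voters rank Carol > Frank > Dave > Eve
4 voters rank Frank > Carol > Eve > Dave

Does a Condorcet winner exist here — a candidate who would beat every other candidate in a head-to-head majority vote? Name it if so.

Head-to-head results (37 voters total):
Frank vs Eve: Frank wins 24–13.
Frank vs Carol: Carol wins 22–15.
Frank vs Dave: Frank wins 31–6.
Eve vs Carol: Eve wins 23–14.
Eve vs Dave: Dave wins 20–17.
Carol vs Dave: Carol wins 20–17.
No candidate beats all others: Frank beats Eve beats Carol beats Frank, a majority cycle.

None — there is no Condorcet winner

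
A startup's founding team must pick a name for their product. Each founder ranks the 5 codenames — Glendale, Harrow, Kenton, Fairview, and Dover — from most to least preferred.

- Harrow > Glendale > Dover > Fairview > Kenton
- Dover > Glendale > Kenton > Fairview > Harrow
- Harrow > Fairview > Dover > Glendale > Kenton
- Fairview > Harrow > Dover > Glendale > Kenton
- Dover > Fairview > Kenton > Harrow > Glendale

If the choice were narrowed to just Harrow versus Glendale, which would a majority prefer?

Harrow

Ballots ranking Harrow above Glendale: 4.
Ballots ranking Glendale above Harrow: 1.
Harrow wins the head-to-head, 4–1.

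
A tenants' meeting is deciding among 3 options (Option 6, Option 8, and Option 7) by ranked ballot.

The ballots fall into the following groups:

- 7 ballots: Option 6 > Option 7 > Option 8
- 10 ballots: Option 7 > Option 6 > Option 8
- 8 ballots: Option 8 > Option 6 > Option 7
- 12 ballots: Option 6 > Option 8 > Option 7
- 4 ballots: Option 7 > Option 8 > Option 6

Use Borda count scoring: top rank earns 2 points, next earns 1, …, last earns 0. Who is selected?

Option 6

Borda scores:
  Option 6: 7·2 + 10·1 + 8·1 + 12·2 + 4·0 = 56
  Option 8: 7·0 + 10·0 + 8·2 + 12·1 + 4·1 = 32
  Option 7: 7·1 + 10·2 + 8·0 + 12·0 + 4·2 = 35
Option 6 has the highest total.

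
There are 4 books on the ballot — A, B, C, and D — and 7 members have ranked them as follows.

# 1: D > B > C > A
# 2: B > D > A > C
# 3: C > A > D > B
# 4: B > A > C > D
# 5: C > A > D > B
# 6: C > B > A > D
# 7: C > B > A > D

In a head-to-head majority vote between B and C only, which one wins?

C

Ballots ranking B above C: 3.
Ballots ranking C above B: 4.
C wins the head-to-head, 4–3.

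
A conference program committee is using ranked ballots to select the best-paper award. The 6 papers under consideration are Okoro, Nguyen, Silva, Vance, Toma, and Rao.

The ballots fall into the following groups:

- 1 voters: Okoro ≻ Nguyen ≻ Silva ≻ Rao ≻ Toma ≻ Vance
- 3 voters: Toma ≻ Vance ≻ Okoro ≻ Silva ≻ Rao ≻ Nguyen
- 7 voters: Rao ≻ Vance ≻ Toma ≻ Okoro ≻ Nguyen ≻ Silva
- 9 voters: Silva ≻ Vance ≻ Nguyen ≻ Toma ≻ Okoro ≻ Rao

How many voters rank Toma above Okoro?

Ballots ranking Toma above Okoro: 3+7+9 = 19.
Ballots ranking Okoro above Toma: 1.
So 19 of 20 voters prefer Toma to Okoro.

19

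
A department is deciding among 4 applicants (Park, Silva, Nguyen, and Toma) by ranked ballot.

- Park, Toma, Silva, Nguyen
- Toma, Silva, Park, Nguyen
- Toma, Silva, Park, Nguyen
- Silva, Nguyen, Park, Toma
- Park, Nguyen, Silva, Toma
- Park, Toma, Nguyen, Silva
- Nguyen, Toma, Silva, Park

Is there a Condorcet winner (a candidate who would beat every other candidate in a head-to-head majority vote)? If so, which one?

Head-to-head results (7 voters total):
Park vs Silva: Silva wins 4–3.
Park vs Nguyen: Park wins 5–2.
Park vs Toma: Park wins 4–3.
Silva vs Nguyen: Silva wins 4–3.
Silva vs Toma: Toma wins 5–2.
Nguyen vs Toma: Toma wins 4–3.
No candidate beats all others: Park beats Toma beats Silva beats Park, a majority cycle.

No Condorcet winner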